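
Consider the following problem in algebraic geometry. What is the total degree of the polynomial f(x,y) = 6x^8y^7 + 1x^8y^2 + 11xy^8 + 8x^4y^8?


Examine each term for its total degree (sum of exponents).
  Term '6x^8y^7' has total degree 8+7 = 15.
  Term '1x^8y^2' has total degree 8+2 = 10.
  Term '11xy^8' has total degree 1+8 = 9.
  Term '8x^4y^8' has total degree 4+8 = 12.
The maximum total degree among all terms is 15.

15


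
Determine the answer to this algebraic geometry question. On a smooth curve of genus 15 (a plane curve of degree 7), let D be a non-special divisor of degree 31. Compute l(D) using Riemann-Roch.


First, compute the genus of a smooth plane curve of degree 7:
g = (d-1)(d-2)/2 = (7-1)(7-2)/2 = 15
For a non-special divisor D (i.e., h^1(D) = 0), Riemann-Roch gives:
l(D) = deg(D) - g + 1
Since deg(D) = 31 >= 2g - 1 = 29, D is non-special.
l(D) = 31 - 15 + 1 = 17

17


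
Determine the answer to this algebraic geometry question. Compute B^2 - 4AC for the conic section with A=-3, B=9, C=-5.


The discriminant of a conic Ax^2 + Bxy + Cy^2 + ... = 0 is B^2 - 4AC.
B^2 = 9^2 = 81
4AC = 4*(-3)*(-5) = 60
Discriminant = 81 - 60 = 21

21


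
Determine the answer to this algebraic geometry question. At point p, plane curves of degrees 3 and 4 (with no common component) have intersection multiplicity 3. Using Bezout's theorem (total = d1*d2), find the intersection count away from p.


By Bezout's theorem, the total intersection number is d1 * d2.
Total = 3 * 4 = 12
Intersection multiplicity at p = 3
Remaining intersections = 12 - 3 = 9

9


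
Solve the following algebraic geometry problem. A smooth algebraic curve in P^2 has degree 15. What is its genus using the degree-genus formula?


Using the genus formula for smooth plane curves:
g = (d-1)(d-2)/2
g = (15-1)(15-2)/2
g = 14*13/2
g = 182/2 = 91

91


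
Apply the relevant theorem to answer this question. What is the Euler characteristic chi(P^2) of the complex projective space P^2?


The complex projective space P^2 has one cell in each even real dimension 0, 2, ..., 4.
The cohomology groups are H^{2k}(P^2) = Z for k = 0,...,2, and 0 otherwise.
Euler characteristic = sum of Betti numbers = 1 per even-dimensional cohomology group.
chi(P^2) = 2 + 1 = 3

3


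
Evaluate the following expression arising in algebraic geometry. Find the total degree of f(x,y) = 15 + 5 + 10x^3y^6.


Examine each term for its total degree (sum of exponents).
  Term '15' has total degree 0+0 = 0.
  Term '5' has total degree 0+0 = 0.
  Term '10x^3y^6' has total degree 3+6 = 9.
The maximum total degree among all terms is 9.

9


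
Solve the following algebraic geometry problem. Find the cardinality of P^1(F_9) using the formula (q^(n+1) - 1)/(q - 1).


P^1(F_9) has (q^(n+1) - 1)/(q - 1) points.
= 9^1 + 9^0
= 9 + 1
= 10

10


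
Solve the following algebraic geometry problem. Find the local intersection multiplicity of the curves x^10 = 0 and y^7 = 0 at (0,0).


The intersection multiplicity of V(x^a) and V(y^b) at the origin is:
I(O; V(x^10), V(y^7)) = dim_k(k[x,y]/(x^10, y^7))
A basis for k[x,y]/(x^10, y^7) is the set of monomials x^i * y^j
where 0 <= i < 10 and 0 <= j < 7.
The number of such monomials is 10 * 7 = 70

70


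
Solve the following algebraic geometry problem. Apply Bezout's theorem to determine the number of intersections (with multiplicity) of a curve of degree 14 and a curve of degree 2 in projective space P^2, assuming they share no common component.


Bezout's theorem states the intersection count equals the product of degrees.
Intersection count = 14 * 2 = 28

28


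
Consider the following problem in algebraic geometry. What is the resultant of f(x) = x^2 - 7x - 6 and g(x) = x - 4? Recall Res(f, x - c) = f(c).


For Res(f, x - c), we evaluate f at x = c.
f(4) = 4^2 - 7*4 - 6
= 16 - 28 - 6
= -12 - 6 = -18
Res(f, g) = -18

-18


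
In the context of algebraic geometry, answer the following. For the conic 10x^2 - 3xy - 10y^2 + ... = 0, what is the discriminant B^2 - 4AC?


The discriminant of a conic Ax^2 + Bxy + Cy^2 + ... = 0 is B^2 - 4AC.
B^2 = (-3)^2 = 9
4AC = 4*10*(-10) = -400
Discriminant = 9 + 400 = 409

409


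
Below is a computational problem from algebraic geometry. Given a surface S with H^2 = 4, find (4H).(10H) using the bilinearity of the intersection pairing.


Using bilinearity of the intersection pairing on a surface S:
(aH).(bH) = ab * (H.H)
We have H^2 = 4.
D.E = (4H).(10H) = 4*10*4
= 40*4
= 160

160


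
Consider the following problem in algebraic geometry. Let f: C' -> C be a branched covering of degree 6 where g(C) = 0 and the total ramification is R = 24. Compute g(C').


Riemann-Hurwitz formula: 2g' - 2 = d(2g - 2) + R
Given: d = 6, g = 0, R = 24
2g' - 2 = 6*(2*0 - 2) + 24
2g' - 2 = 6*(-2) + 24
2g' - 2 = -12 + 24 = 12
2g' = 14
g' = 7

7


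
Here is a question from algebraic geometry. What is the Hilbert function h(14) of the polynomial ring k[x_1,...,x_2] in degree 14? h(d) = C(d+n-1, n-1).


The Hilbert function for the polynomial ring in 2 variables is:
h(d) = C(d+n-1, n-1)
h(14) = C(14+2-1, 2-1) = C(15, 1)
= 15! / (1! * 14!)
= 15

15


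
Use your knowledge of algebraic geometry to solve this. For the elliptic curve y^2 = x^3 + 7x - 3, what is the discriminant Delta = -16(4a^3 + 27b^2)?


Compute each component:
4a^3 = 4*7^3 = 4*343 = 1372
27b^2 = 27*(-3)^2 = 27*9 = 243
4a^3 + 27b^2 = 1372 + 243 = 1615
Delta = -16*1615 = -25840

-25840


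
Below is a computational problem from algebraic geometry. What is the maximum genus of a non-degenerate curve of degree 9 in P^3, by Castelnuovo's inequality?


Castelnuovo's bound: write d - 1 = m(r-1) + epsilon with 0 <= epsilon < r-1.
d - 1 = 9 - 1 = 8
r - 1 = 3 - 1 = 2
8 = 4*2 + 0, so m = 4, epsilon = 0
pi(d, r) = m(m-1)(r-1)/2 + m*epsilon
= 4*3*2/2 + 4*0
= 24/2 + 0
= 12 + 0 = 12

12


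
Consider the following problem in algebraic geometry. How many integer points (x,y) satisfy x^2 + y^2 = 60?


Systematically check integer values of x where x^2 <= 60.
For each valid x, check if 60 - x^2 is a perfect square.
Total integer solutions found: 0

0


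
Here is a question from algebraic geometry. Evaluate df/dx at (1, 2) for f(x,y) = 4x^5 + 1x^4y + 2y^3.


df/dx = 5*4*x^4 + 4*1*x^3*y
At (1,2): 5*4*1^4 + 4*1*1^3*2
= 20 + 8
= 28

28


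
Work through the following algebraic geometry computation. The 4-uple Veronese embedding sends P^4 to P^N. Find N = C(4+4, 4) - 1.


The Veronese embedding v_d: P^n -> P^N maps each point to all
degree-d monomials in n+1 homogeneous coordinates.
N = C(n+d, d) - 1
N = C(4+4, 4) - 1
N = C(8, 4) - 1
C(8, 4) = 70
N = 70 - 1 = 69

69


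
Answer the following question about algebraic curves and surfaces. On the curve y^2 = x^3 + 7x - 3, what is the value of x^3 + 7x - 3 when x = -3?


Compute x^3 + 7x - 3 at x = -3:
x^3 = (-3)^3 = -27
7*x = 7*(-3) = -21
Sum: -27 - 21 - 3 = -51

-51


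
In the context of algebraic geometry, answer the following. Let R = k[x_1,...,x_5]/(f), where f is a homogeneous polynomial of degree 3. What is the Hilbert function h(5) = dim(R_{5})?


For R = k[x_1,...,x_n]/(f) with f homogeneous of degree e:
The Hilbert series is (1 - t^e)/(1 - t)^n.
So h(d) = C(d+n-1, n-1) - C(d-e+n-1, n-1) for d >= e.
With n=5, e=3, d=5:
C(5+5-1, 5-1) = C(9, 4) = 126
C(5-3+5-1, 5-1) = C(6, 4) = 15
h(5) = 126 - 15 = 111

111


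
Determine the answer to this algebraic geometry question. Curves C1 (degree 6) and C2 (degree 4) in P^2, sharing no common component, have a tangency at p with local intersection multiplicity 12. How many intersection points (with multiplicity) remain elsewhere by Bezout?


By Bezout's theorem, the total intersection number is d1 * d2.
Total = 6 * 4 = 24
Intersection multiplicity at p = 12
Remaining intersections = 24 - 12 = 12

12


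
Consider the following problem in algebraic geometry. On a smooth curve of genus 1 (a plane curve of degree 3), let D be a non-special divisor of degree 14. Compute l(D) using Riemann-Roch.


First, compute the genus of a smooth plane curve of degree 3:
g = (d-1)(d-2)/2 = (3-1)(3-2)/2 = 1
For a non-special divisor D (i.e., h^1(D) = 0), Riemann-Roch gives:
l(D) = deg(D) - g + 1
Since deg(D) = 14 >= 2g - 1 = 1, D is non-special.
l(D) = 14 - 1 + 1 = 14

14


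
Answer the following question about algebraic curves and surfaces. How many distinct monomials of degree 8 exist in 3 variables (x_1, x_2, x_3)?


The number of degree-8 monomials in 3 variables is C(d+n-1, n-1).
= C(8+3-1, 3-1) = C(10, 2)
= 45

45


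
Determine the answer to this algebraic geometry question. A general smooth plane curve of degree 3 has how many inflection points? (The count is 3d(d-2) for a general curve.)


For a general smooth plane curve C of degree d, the inflection points are
the intersection of C with its Hessian curve, which has degree 3(d-2).
By Bezout, the total intersection number is d * 3(d-2) = 3 * 3 = 9.
For a general curve every flex is ordinary, so each contributes
multiplicity 1 to C·Hess(C), and the number of distinct inflection
points is 3d(d-2).
Inflection points = 3*3*(3-2) = 3*3*1 = 9

9


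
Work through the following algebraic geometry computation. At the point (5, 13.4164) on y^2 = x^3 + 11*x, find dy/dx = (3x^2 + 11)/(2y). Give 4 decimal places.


Using implicit differentiation of y^2 = x^3 + 11*x:
2y * dy/dx = 3x^2 + 11
dy/dx = (3x^2 + 11)/(2y)
Numerator: 3*5^2 + 11 = 86
Denominator: 2*13.4164 = 26.8328
dy/dx = 86/26.8328 = 3.2050

3.2050


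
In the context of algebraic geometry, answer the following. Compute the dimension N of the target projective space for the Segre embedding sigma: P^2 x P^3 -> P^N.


The Segre embedding maps P^m x P^n into P^N via
all products of coordinates from each factor.
N = (m+1)(n+1) - 1
N = (2+1)(3+1) - 1
N = 3*4 - 1
N = 12 - 1 = 11

11


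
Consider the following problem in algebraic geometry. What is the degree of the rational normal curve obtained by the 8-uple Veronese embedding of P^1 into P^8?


The rational normal curve in P^8 is the image of P^1 under the 8-uple Veronese.
A general hyperplane in P^8 pulls back to a degree-8 form on P^1, which has 8 zeros,
so the curve meets a general hyperplane in 8 points. Degree = 8.

8


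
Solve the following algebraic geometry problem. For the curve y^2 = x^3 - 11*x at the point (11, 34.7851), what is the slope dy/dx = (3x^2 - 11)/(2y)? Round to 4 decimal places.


Using implicit differentiation of y^2 = x^3 - 11*x:
2y * dy/dx = 3x^2 - 11
dy/dx = (3x^2 - 11)/(2y)
Numerator: 3*11^2 - 11 = 352
Denominator: 2*34.7851 = 69.5702
dy/dx = 352/69.5702 = 5.0596

5.0596


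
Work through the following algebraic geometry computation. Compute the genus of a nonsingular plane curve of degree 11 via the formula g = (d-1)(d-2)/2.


Using the genus formula for smooth plane curves:
g = (d-1)(d-2)/2
g = (11-1)(11-2)/2
g = 10*9/2
g = 90/2 = 45

45


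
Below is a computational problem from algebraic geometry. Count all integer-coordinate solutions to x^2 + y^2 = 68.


Systematically check integer values of x where x^2 <= 68.
For each valid x, check if 68 - x^2 is a perfect square.
x=2: 68 - 4 = 64, sqrt = 8 (valid)
x=8: 68 - 64 = 4, sqrt = 2 (valid)
Total integer solutions found: 8

8


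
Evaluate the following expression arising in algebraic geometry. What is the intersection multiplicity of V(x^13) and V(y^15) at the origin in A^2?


The intersection multiplicity of V(x^a) and V(y^b) at the origin is:
I(O; V(x^13), V(y^15)) = dim_k(k[x,y]/(x^13, y^15))
A basis for k[x,y]/(x^13, y^15) is the set of monomials x^i * y^j
where 0 <= i < 13 and 0 <= j < 15.
The number of such monomials is 13 * 15 = 195

195


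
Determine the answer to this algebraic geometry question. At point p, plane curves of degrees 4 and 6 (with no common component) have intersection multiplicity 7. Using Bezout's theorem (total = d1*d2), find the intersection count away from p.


By Bezout's theorem, the total intersection number is d1 * d2.
Total = 4 * 6 = 24
Intersection multiplicity at p = 7
Remaining intersections = 24 - 7 = 17

17


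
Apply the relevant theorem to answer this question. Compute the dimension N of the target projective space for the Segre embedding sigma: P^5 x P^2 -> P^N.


The Segre embedding maps P^m x P^n into P^N via
all products of coordinates from each factor.
N = (m+1)(n+1) - 1
N = (5+1)(2+1) - 1
N = 6*3 - 1
N = 18 - 1 = 17

17


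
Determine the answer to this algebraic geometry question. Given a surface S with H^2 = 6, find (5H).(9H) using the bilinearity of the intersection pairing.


Using bilinearity of the intersection pairing on a surface S:
(aH).(bH) = ab * (H.H)
We have H^2 = 6.
D.E = (5H).(9H) = 5*9*6
= 45*6
= 270

270


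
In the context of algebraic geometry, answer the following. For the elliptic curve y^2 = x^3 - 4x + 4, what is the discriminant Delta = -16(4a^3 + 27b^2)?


Compute each component:
4a^3 = 4*(-4)^3 = 4*(-64) = -256
27b^2 = 27*4^2 = 27*16 = 432
4a^3 + 27b^2 = -256 + 432 = 176
Delta = -16*176 = -2816

-2816


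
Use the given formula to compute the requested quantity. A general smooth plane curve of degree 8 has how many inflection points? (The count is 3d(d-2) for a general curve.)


For a general smooth plane curve C of degree d, the inflection points are
the intersection of C with its Hessian curve, which has degree 3(d-2).
By Bezout, the total intersection number is d * 3(d-2) = 8 * 18 = 144.
For a general curve every flex is ordinary, so each contributes
multiplicity 1 to C·Hess(C), and the number of distinct inflection
points is 3d(d-2).
Inflection points = 3*8*(8-2) = 3*8*6 = 144

144


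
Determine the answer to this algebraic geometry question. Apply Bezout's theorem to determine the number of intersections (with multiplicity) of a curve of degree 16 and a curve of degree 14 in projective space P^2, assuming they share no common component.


Bezout's theorem states the intersection count equals the product of degrees.
Intersection count = 16 * 14 = 224

224


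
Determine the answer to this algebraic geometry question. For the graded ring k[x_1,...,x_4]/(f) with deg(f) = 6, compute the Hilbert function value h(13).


For R = k[x_1,...,x_n]/(f) with f homogeneous of degree e:
The Hilbert series is (1 - t^e)/(1 - t)^n.
So h(d) = C(d+n-1, n-1) - C(d-e+n-1, n-1) for d >= e.
With n=4, e=6, d=13:
C(13+4-1, 4-1) = C(16, 3) = 560
C(13-6+4-1, 4-1) = C(10, 3) = 120
h(13) = 560 - 120 = 440

440


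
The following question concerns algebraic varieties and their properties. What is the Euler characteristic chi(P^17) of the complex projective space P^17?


The complex projective space P^17 has one cell in each even real dimension 0, 2, ..., 34.
The cohomology groups are H^{2k}(P^17) = Z for k = 0,...,17, and 0 otherwise.
Euler characteristic = sum of Betti numbers = 1 per even-dimensional cohomology group.
chi(P^17) = 17 + 1 = 18

18


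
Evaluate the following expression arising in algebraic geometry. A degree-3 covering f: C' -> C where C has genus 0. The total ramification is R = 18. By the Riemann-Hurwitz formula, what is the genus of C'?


Riemann-Hurwitz formula: 2g' - 2 = d(2g - 2) + R
Given: d = 3, g = 0, R = 18
2g' - 2 = 3*(2*0 - 2) + 18
2g' - 2 = 3*(-2) + 18
2g' - 2 = -6 + 18 = 12
2g' = 14
g' = 7

7


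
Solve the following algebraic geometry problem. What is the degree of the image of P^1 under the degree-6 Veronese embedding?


The Veronese variety v_6(P^1) has degree d^r.
d^r = 6^1 = 6

6


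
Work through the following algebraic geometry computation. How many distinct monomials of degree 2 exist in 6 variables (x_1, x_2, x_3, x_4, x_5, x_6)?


The number of degree-2 monomials in 6 variables is C(d+n-1, n-1).
= C(2+6-1, 6-1) = C(7, 5)
= 21

21


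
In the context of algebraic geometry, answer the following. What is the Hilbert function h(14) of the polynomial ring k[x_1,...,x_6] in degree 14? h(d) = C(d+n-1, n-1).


The Hilbert function for the polynomial ring in 6 variables is:
h(d) = C(d+n-1, n-1)
h(14) = C(14+6-1, 6-1) = C(19, 5)
= 19! / (5! * 14!)
= 11628

11628


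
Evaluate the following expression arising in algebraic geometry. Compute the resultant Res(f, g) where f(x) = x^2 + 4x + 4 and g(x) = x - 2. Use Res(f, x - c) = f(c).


For Res(f, x - c), we evaluate f at x = c.
f(2) = 2^2 + 4*2 + 4
= 4 + 8 + 4
= 12 + 4 = 16
Res(f, g) = 16

16


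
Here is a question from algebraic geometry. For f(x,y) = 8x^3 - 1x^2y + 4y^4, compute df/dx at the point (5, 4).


df/dx = 3*8*x^2 + 2*(-1)*x^1*y
At (5,4): 3*8*5^2 + 2*(-1)*5^1*4
= 600 - 40
= 560

560


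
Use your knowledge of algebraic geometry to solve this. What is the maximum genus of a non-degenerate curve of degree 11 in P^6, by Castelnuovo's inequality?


Castelnuovo's bound: write d - 1 = m(r-1) + epsilon with 0 <= epsilon < r-1.
d - 1 = 11 - 1 = 10
r - 1 = 6 - 1 = 5
10 = 2*5 + 0, so m = 2, epsilon = 0
pi(d, r) = m(m-1)(r-1)/2 + m*epsilon
= 2*1*5/2 + 2*0
= 10/2 + 0
= 5 + 0 = 5

5


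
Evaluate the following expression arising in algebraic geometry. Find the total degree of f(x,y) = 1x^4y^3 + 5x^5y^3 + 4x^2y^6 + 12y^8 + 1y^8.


Examine each term for its total degree (sum of exponents).
  Term '1x^4y^3' has total degree 4+3 = 7.
  Term '5x^5y^3' has total degree 5+3 = 8.
  Term '4x^2y^6' has total degree 2+6 = 8.
  Term '12y^8' has total degree 0+8 = 8.
  Term '1y^8' has total degree 0+8 = 8.
The maximum total degree among all terms is 8.

8


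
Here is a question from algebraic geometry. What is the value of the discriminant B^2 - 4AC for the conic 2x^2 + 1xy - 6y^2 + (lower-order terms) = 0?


The discriminant of a conic Ax^2 + Bxy + Cy^2 + ... = 0 is B^2 - 4AC.
B^2 = 1^2 = 1
4AC = 4*2*(-6) = -48
Discriminant = 1 + 48 = 49

49


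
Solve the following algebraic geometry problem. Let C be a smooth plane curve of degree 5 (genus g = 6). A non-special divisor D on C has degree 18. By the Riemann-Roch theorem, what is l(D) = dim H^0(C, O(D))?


First, compute the genus of a smooth plane curve of degree 5:
g = (d-1)(d-2)/2 = (5-1)(5-2)/2 = 6
For a non-special divisor D (i.e., h^1(D) = 0), Riemann-Roch gives:
l(D) = deg(D) - g + 1
Since deg(D) = 18 >= 2g - 1 = 11, D is non-special.
l(D) = 18 - 6 + 1 = 13

13


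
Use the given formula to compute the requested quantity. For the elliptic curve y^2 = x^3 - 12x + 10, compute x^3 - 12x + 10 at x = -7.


Compute x^3 - 12x + 10 at x = -7:
x^3 = (-7)^3 = -343
(-12)*x = (-12)*(-7) = 84
Sum: -343 + 84 + 10 = -249

-249


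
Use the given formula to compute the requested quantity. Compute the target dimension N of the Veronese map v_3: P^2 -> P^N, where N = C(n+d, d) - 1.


The Veronese embedding v_d: P^n -> P^N maps each point to all
degree-d monomials in n+1 homogeneous coordinates.
N = C(n+d, d) - 1
N = C(2+3, 3) - 1
N = C(5, 3) - 1
C(5, 3) = 10
N = 10 - 1 = 9

9


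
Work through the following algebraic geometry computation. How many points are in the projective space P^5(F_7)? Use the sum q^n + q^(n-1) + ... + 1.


P^5(F_7) has (q^(n+1) - 1)/(q - 1) points.
= 7^5 + 7^4 + 7^3 + 7^2 + 7^1 + 7^0
= 16807 + 2401 + 343 + 49 + 7 + 1
= 19608

19608


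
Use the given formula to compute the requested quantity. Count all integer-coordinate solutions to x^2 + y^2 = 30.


Systematically check integer values of x where x^2 <= 30.
For each valid x, check if 30 - x^2 is a perfect square.
Total integer solutions found: 0

0


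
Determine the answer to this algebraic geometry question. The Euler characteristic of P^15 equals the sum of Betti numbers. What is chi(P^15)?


The complex projective space P^15 has one cell in each even real dimension 0, 2, ..., 30.
The cohomology groups are H^{2k}(P^15) = Z for k = 0,...,15, and 0 otherwise.
Euler characteristic = sum of Betti numbers = 1 per even-dimensional cohomology group.
chi(P^15) = 15 + 1 = 16

16


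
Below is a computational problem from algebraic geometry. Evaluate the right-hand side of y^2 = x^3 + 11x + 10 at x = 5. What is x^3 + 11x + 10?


Compute x^3 + 11x + 10 at x = 5:
x^3 = 5^3 = 125
11*x = 11*5 = 55
Sum: 125 + 55 + 10 = 190

190


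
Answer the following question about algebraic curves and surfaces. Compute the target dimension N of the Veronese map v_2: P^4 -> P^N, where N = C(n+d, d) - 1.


The Veronese embedding v_d: P^n -> P^N maps each point to all
degree-d monomials in n+1 homogeneous coordinates.
N = C(n+d, d) - 1
N = C(4+2, 2) - 1
N = C(6, 2) - 1
C(6, 2) = 15
N = 15 - 1 = 14

14


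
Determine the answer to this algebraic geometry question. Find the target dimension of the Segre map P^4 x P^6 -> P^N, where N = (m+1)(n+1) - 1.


The Segre embedding maps P^m x P^n into P^N via
all products of coordinates from each factor.
N = (m+1)(n+1) - 1
N = (4+1)(6+1) - 1
N = 5*7 - 1
N = 35 - 1 = 34

34


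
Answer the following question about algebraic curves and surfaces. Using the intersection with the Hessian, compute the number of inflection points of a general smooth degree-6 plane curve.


For a general smooth plane curve C of degree d, the inflection points are
the intersection of C with its Hessian curve, which has degree 3(d-2).
By Bezout, the total intersection number is d * 3(d-2) = 6 * 12 = 72.
For a general curve every flex is ordinary, so each contributes
multiplicity 1 to C·Hess(C), and the number of distinct inflection
points is 3d(d-2).
Inflection points = 3*6*(6-2) = 3*6*4 = 72

72


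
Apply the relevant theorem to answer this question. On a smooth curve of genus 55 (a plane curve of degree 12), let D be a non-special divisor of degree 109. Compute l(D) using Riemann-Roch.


First, compute the genus of a smooth plane curve of degree 12:
g = (d-1)(d-2)/2 = (12-1)(12-2)/2 = 55
For a non-special divisor D (i.e., h^1(D) = 0), Riemann-Roch gives:
l(D) = deg(D) - g + 1
Since deg(D) = 109 >= 2g - 1 = 109, D is non-special.
l(D) = 109 - 55 + 1 = 55

55


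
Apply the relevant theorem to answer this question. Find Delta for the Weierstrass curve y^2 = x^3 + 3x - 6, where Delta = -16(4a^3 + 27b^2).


Compute each component:
4a^3 = 4*3^3 = 4*27 = 108
27b^2 = 27*(-6)^2 = 27*36 = 972
4a^3 + 27b^2 = 108 + 972 = 1080
Delta = -16*1080 = -17280

-17280


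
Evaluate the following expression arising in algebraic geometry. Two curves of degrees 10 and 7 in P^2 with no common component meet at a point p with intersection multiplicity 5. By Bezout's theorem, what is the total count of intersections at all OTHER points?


By Bezout's theorem, the total intersection number is d1 * d2.
Total = 10 * 7 = 70
Intersection multiplicity at p = 5
Remaining intersections = 70 - 5 = 65

65


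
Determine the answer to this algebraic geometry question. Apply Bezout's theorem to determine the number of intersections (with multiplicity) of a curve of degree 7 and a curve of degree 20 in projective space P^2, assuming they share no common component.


Bezout's theorem states the intersection count equals the product of degrees.
Intersection count = 7 * 20 = 140

140


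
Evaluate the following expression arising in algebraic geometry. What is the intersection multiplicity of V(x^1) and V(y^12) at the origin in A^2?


The intersection multiplicity of V(x^a) and V(y^b) at the origin is:
I(O; V(x^1), V(y^12)) = dim_k(k[x,y]/(x^1, y^12))
A basis for k[x,y]/(x^1, y^12) is the set of monomials x^i * y^j
where 0 <= i < 1 and 0 <= j < 12.
The number of such monomials is 1 * 12 = 12

12


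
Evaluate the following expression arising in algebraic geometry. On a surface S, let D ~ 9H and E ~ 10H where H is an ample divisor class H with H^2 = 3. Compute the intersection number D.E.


Using bilinearity of the intersection pairing on a surface S:
(aH).(bH) = ab * (H.H)
We have H^2 = 3.
D.E = (9H).(10H) = 9*10*3
= 90*3
= 270

270


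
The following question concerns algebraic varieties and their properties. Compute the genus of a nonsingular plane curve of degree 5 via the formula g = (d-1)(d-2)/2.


Using the genus formula for smooth plane curves:
g = (d-1)(d-2)/2
g = (5-1)(5-2)/2
g = 4*3/2
g = 12/2 = 6

6


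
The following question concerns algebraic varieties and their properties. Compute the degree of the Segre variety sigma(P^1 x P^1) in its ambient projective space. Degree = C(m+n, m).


The degree of the Segre variety P^1 x P^1 is C(m+n, m).
= C(2, 1)
= 2

2


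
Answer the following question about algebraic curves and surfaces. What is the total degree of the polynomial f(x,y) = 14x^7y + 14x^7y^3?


Examine each term for its total degree (sum of exponents).
  Term '14x^7y' has total degree 7+1 = 8.
  Term '14x^7y^3' has total degree 7+3 = 10.
The maximum total degree among all terms is 10.

10


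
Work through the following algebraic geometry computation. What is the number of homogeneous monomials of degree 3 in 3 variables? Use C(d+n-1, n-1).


The number of degree-3 monomials in 3 variables is C(d+n-1, n-1).
= C(3+3-1, 3-1) = C(5, 2)
= 10

10


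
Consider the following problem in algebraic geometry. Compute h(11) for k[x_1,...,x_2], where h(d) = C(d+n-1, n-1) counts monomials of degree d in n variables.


The Hilbert function for the polynomial ring in 2 variables is:
h(d) = C(d+n-1, n-1)
h(11) = C(11+2-1, 2-1) = C(12, 1)
= 12! / (1! * 11!)
= 12

12


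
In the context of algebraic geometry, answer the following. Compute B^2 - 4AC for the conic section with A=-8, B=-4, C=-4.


The discriminant of a conic Ax^2 + Bxy + Cy^2 + ... = 0 is B^2 - 4AC.
B^2 = (-4)^2 = 16
4AC = 4*(-8)*(-4) = 128
Discriminant = 16 - 128 = -112

-112


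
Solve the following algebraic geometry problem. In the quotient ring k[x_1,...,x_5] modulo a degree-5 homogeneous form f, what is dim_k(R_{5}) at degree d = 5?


For R = k[x_1,...,x_n]/(f) with f homogeneous of degree e:
The Hilbert series is (1 - t^e)/(1 - t)^n.
So h(d) = C(d+n-1, n-1) - C(d-e+n-1, n-1) for d >= e.
With n=5, e=5, d=5:
C(5+5-1, 5-1) = C(9, 4) = 126
C(5-5+5-1, 5-1) = C(4, 4) = 1
h(5) = 126 - 1 = 125

125


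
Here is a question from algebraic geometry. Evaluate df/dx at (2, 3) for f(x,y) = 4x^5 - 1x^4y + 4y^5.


df/dx = 5*4*x^4 + 4*(-1)*x^3*y
At (2,3): 5*4*2^4 + 4*(-1)*2^3*3
= 320 - 96
= 224

224


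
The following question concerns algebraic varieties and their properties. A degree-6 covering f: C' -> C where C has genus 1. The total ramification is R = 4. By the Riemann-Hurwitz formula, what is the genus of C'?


Riemann-Hurwitz formula: 2g' - 2 = d(2g - 2) + R
Given: d = 6, g = 1, R = 4
2g' - 2 = 6*(2*1 - 2) + 4
2g' - 2 = 6*0 + 4
2g' - 2 = 0 + 4 = 4
2g' = 6
g' = 3

3


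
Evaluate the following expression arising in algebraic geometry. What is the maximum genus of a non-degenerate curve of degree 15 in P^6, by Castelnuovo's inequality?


Castelnuovo's bound: write d - 1 = m(r-1) + epsilon with 0 <= epsilon < r-1.
d - 1 = 15 - 1 = 14
r - 1 = 6 - 1 = 5
14 = 2*5 + 4, so m = 2, epsilon = 4
pi(d, r) = m(m-1)(r-1)/2 + m*epsilon
= 2*1*5/2 + 2*4
= 10/2 + 8
= 5 + 8 = 13

13


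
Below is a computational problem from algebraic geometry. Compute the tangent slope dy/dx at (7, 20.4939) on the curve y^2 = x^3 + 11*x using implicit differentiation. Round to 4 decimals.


Using implicit differentiation of y^2 = x^3 + 11*x:
2y * dy/dx = 3x^2 + 11
dy/dx = (3x^2 + 11)/(2y)
Numerator: 3*7^2 + 11 = 158
Denominator: 2*20.4939 = 40.9878
dy/dx = 158/40.9878 = 3.8548

3.8548


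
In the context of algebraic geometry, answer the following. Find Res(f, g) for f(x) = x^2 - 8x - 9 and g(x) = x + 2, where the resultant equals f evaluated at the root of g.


For Res(f, x - c), we evaluate f at x = c.
f(-2) = (-2)^2 - 8*(-2) - 9
= 4 + 16 - 9
= 20 - 9 = 11
Res(f, g) = 11

11


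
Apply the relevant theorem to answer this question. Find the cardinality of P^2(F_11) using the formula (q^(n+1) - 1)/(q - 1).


P^2(F_11) has (q^(n+1) - 1)/(q - 1) points.
= 11^2 + 11^1 + 11^0
= 121 + 11 + 1
= 133

133


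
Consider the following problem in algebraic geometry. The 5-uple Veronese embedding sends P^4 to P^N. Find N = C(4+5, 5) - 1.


The Veronese embedding v_d: P^n -> P^N maps each point to all
degree-d monomials in n+1 homogeneous coordinates.
N = C(n+d, d) - 1
N = C(4+5, 5) - 1
N = C(9, 5) - 1
C(9, 5) = 126
N = 126 - 1 = 125

125


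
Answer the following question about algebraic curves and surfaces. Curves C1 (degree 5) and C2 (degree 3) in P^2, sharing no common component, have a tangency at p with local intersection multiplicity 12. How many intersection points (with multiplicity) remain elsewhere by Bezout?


By Bezout's theorem, the total intersection number is d1 * d2.
Total = 5 * 3 = 15
Intersection multiplicity at p = 12
Remaining intersections = 15 - 12 = 3

3


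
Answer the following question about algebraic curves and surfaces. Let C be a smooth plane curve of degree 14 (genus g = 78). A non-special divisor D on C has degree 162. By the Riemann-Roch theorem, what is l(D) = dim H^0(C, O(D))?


First, compute the genus of a smooth plane curve of degree 14:
g = (d-1)(d-2)/2 = (14-1)(14-2)/2 = 78
For a non-special divisor D (i.e., h^1(D) = 0), Riemann-Roch gives:
l(D) = deg(D) - g + 1
Since deg(D) = 162 >= 2g - 1 = 155, D is non-special.
l(D) = 162 - 78 + 1 = 85

85


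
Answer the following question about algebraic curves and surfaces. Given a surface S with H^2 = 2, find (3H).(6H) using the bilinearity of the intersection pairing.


Using bilinearity of the intersection pairing on a surface S:
(aH).(bH) = ab * (H.H)
We have H^2 = 2.
D.E = (3H).(6H) = 3*6*2
= 18*2
= 36

36


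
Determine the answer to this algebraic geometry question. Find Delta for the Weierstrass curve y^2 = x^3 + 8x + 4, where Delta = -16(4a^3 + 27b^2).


Compute each component:
4a^3 = 4*8^3 = 4*512 = 2048
27b^2 = 27*4^2 = 27*16 = 432
4a^3 + 27b^2 = 2048 + 432 = 2480
Delta = -16*2480 = -39680

-39680


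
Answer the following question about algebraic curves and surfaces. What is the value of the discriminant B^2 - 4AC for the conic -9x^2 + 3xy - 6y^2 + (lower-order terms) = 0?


The discriminant of a conic Ax^2 + Bxy + Cy^2 + ... = 0 is B^2 - 4AC.
B^2 = 3^2 = 9
4AC = 4*(-9)*(-6) = 216
Discriminant = 9 - 216 = -207

-207


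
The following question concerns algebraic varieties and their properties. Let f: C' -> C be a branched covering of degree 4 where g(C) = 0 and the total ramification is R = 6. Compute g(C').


Riemann-Hurwitz formula: 2g' - 2 = d(2g - 2) + R
Given: d = 4, g = 0, R = 6
2g' - 2 = 4*(2*0 - 2) + 6
2g' - 2 = 4*(-2) + 6
2g' - 2 = -8 + 6 = -2
2g' = 0
g' = 0

0


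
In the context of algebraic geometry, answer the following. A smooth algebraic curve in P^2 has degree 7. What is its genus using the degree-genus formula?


Using the genus formula for smooth plane curves:
g = (d-1)(d-2)/2
g = (7-1)(7-2)/2
g = 6*5/2
g = 30/2 = 15

15


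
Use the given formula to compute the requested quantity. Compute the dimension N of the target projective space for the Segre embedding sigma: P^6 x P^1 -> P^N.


The Segre embedding maps P^m x P^n into P^N via
all products of coordinates from each factor.
N = (m+1)(n+1) - 1
N = (6+1)(1+1) - 1
N = 7*2 - 1
N = 14 - 1 = 13

13


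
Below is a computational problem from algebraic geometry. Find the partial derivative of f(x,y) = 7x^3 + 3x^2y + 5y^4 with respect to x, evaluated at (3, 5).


df/dx = 3*7*x^2 + 2*3*x^1*y
At (3,5): 3*7*3^2 + 2*3*3^1*5
= 189 + 90
= 279

279


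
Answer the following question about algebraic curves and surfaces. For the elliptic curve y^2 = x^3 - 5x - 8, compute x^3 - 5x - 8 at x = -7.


Compute x^3 - 5x - 8 at x = -7:
x^3 = (-7)^3 = -343
(-5)*x = (-5)*(-7) = 35
Sum: -343 + 35 - 8 = -316

-316


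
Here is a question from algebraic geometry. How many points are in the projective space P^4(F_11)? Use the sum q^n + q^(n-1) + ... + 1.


P^4(F_11) has (q^(n+1) - 1)/(q - 1) points.
= 11^4 + 11^3 + 11^2 + 11^1 + 11^0
= 14641 + 1331 + 121 + 11 + 1
= 16105

16105


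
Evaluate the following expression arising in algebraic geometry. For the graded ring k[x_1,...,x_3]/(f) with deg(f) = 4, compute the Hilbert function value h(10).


For R = k[x_1,...,x_n]/(f) with f homogeneous of degree e:
The Hilbert series is (1 - t^e)/(1 - t)^n.
So h(d) = C(d+n-1, n-1) - C(d-e+n-1, n-1) for d >= e.
With n=3, e=4, d=10:
C(10+3-1, 3-1) = C(12, 2) = 66
C(10-4+3-1, 3-1) = C(8, 2) = 28
h(10) = 66 - 28 = 38

38


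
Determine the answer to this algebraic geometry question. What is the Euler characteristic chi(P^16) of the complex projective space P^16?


The complex projective space P^16 has one cell in each even real dimension 0, 2, ..., 32.
The cohomology groups are H^{2k}(P^16) = Z for k = 0,...,16, and 0 otherwise.
Euler characteristic = sum of Betti numbers = 1 per even-dimensional cohomology group.
chi(P^16) = 16 + 1 = 17

17


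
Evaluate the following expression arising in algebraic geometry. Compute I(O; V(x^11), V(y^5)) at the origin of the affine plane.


The intersection multiplicity of V(x^a) and V(y^b) at the origin is:
I(O; V(x^11), V(y^5)) = dim_k(k[x,y]/(x^11, y^5))
A basis for k[x,y]/(x^11, y^5) is the set of monomials x^i * y^j
where 0 <= i < 11 and 0 <= j < 5.
The number of such monomials is 11 * 5 = 55

55


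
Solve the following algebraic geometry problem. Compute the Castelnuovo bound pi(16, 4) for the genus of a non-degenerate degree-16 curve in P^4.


Castelnuovo's bound: write d - 1 = m(r-1) + epsilon with 0 <= epsilon < r-1.
d - 1 = 16 - 1 = 15
r - 1 = 4 - 1 = 3
15 = 5*3 + 0, so m = 5, epsilon = 0
pi(d, r) = m(m-1)(r-1)/2 + m*epsilon
= 5*4*3/2 + 5*0
= 60/2 + 0
= 30 + 0 = 30

30


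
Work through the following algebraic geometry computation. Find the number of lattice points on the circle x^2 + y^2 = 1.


Systematically check integer values of x where x^2 <= 1.
For each valid x, check if 1 - x^2 is a perfect square.
x=0: 1 - 0 = 1, sqrt = 1 (valid)
x=1: 1 - 1 = 0, sqrt = 0 (valid)
Total integer solutions found: 4

4


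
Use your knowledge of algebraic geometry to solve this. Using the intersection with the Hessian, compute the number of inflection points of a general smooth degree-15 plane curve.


For a general smooth plane curve C of degree d, the inflection points are
the intersection of C with its Hessian curve, which has degree 3(d-2).
By Bezout, the total intersection number is d * 3(d-2) = 15 * 39 = 585.
For a general curve every flex is ordinary, so each contributes
multiplicity 1 to C·Hess(C), and the number of distinct inflection
points is 3d(d-2).
Inflection points = 3*15*(15-2) = 3*15*13 = 585

585


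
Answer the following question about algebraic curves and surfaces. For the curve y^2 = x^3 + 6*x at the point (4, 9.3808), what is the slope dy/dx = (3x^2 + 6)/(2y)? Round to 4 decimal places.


Using implicit differentiation of y^2 = x^3 + 6*x:
2y * dy/dx = 3x^2 + 6
dy/dx = (3x^2 + 6)/(2y)
Numerator: 3*4^2 + 6 = 54
Denominator: 2*9.3808 = 18.7616
dy/dx = 54/18.7616 = 2.8782

2.8782


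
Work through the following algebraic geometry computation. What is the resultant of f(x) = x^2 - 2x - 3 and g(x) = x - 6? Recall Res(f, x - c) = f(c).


For Res(f, x - c), we evaluate f at x = c.
f(6) = 6^2 - 2*6 - 3
= 36 - 12 - 3
= 24 - 3 = 21
Res(f, g) = 21

21


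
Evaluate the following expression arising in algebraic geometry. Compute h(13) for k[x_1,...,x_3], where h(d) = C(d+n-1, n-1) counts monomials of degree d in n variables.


The Hilbert function for the polynomial ring in 3 variables is:
h(d) = C(d+n-1, n-1)
h(13) = C(13+3-1, 3-1) = C(15, 2)
= 15! / (2! * 13!)
= 105

105


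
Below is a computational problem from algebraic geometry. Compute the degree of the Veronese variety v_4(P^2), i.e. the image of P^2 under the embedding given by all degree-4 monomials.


The Veronese variety v_4(P^2) has degree d^r.
d^r = 4^2 = 16

16


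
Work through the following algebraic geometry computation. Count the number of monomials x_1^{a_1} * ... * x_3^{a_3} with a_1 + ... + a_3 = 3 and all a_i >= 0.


The number of degree-3 monomials in 3 variables is C(d+n-1, n-1).
= C(3+3-1, 3-1) = C(5, 2)
= 10

10


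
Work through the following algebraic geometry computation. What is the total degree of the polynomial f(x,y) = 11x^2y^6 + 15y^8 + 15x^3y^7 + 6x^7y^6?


Examine each term for its total degree (sum of exponents).
  Term '11x^2y^6' has total degree 2+6 = 8.
  Term '15y^8' has total degree 0+8 = 8.
  Term '15x^3y^7' has total degree 3+7 = 10.
  Term '6x^7y^6' has total degree 7+6 = 13.
The maximum total degree among all terms is 13.

13


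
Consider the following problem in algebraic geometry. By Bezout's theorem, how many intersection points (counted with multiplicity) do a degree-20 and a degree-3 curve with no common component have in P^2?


Bezout's theorem states the intersection count equals the product of degrees.
Intersection count = 20 * 3 = 60

60


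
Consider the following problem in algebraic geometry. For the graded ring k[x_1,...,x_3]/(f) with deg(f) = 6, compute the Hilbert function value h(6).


For R = k[x_1,...,x_n]/(f) with f homogeneous of degree e:
The Hilbert series is (1 - t^e)/(1 - t)^n.
So h(d) = C(d+n-1, n-1) - C(d-e+n-1, n-1) for d >= e.
With n=3, e=6, d=6:
C(6+3-1, 3-1) = C(8, 2) = 28
C(6-6+3-1, 3-1) = C(2, 2) = 1
h(6) = 28 - 1 = 27

27


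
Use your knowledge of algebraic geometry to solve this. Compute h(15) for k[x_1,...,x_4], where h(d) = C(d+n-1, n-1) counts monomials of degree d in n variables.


The Hilbert function for the polynomial ring in 4 variables is:
h(d) = C(d+n-1, n-1)
h(15) = C(15+4-1, 4-1) = C(18, 3)
= 18! / (3! * 15!)
= 816

816


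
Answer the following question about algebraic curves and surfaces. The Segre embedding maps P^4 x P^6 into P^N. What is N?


The Segre embedding maps P^m x P^n into P^N via
all products of coordinates from each factor.
N = (m+1)(n+1) - 1
N = (4+1)(6+1) - 1
N = 5*7 - 1
N = 35 - 1 = 34

34


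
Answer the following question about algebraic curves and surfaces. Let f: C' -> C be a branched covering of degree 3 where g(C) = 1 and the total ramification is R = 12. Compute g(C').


Riemann-Hurwitz formula: 2g' - 2 = d(2g - 2) + R
Given: d = 3, g = 1, R = 12
2g' - 2 = 3*(2*1 - 2) + 12
2g' - 2 = 3*0 + 12
2g' - 2 = 0 + 12 = 12
2g' = 14
g' = 7

7


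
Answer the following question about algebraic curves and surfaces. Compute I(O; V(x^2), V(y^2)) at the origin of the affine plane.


The intersection multiplicity of V(x^a) and V(y^b) at the origin is:
I(O; V(x^2), V(y^2)) = dim_k(k[x,y]/(x^2, y^2))
A basis for k[x,y]/(x^2, y^2) is the set of monomials x^i * y^j
where 0 <= i < 2 and 0 <= j < 2.
The number of such monomials is 2 * 2 = 4

4


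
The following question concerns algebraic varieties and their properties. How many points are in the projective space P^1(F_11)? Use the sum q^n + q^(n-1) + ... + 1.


P^1(F_11) has (q^(n+1) - 1)/(q - 1) points.
= 11^1 + 11^0
= 11 + 1
= 12

12


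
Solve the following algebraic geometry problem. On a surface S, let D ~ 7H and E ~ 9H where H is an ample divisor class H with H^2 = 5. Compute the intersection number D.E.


Using bilinearity of the intersection pairing on a surface S:
(aH).(bH) = ab * (H.H)
We have H^2 = 5.
D.E = (7H).(9H) = 7*9*5
= 63*5
= 315

315


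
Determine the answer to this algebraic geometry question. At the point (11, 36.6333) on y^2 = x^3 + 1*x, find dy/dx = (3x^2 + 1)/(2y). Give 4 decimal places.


Using implicit differentiation of y^2 = x^3 + 1*x:
2y * dy/dx = 3x^2 + 1
dy/dx = (3x^2 + 1)/(2y)
Numerator: 3*11^2 + 1 = 364
Denominator: 2*36.6333 = 73.2666
dy/dx = 364/73.2666 = 4.9682

4.9682


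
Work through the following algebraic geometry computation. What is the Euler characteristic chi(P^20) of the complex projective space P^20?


The complex projective space P^20 has one cell in each even real dimension 0, 2, ..., 40.
The cohomology groups are H^{2k}(P^20) = Z for k = 0,...,20, and 0 otherwise.
Euler characteristic = sum of Betti numbers = 1 per even-dimensional cohomology group.
chi(P^20) = 20 + 1 = 21

21
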